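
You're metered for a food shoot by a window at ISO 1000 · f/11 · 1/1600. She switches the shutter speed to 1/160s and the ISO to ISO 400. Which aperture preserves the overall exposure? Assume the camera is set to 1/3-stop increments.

f/22

Shutter speed: 1/1600 → 1/1250 → 1/1000 → 1/800 → 1/640 → 1/500 → 1/400 → 1/320 → 1/250 → 1/200 → 1/160 — 3 1/3 stops longer (brighter).
ISO: 1000 → 800 → 640 → 500 → 400 — 1 1/3 stops dropped (darker).
Net change so far: 2 stops brighter. Offset with the aperture: f/11 → f/13 → f/14 → f/16 → f/18 → f/20 → f/22.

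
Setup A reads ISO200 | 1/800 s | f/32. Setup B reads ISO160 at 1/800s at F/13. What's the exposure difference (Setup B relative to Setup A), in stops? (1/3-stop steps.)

Aperture: f/32 → f/29 → f/25 → f/22 → f/20 → f/18 → f/16 → f/14 → f/13 — 2 2/3 stops wider (brighter).
Shutter speed: unchanged.
ISO: 200 → 160 — 1/3 stop lower (darker).
Net: +2 2/3 −1/3 = +2 1/3 stops.

2 1/3 stops brighter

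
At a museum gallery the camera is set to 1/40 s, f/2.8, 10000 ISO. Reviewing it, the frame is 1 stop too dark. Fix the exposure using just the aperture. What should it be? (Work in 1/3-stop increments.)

Underexposed by 1 stop → need 1 stop brighter.
Aperture: f/2.8 → f/2.5 → f/2.2 → f/2.

f/2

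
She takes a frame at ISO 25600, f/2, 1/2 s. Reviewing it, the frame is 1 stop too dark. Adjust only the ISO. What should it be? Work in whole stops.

ISO 51200

Underexposed by 1 stop → need 1 stop brighter.
ISO: 25600 → 51200.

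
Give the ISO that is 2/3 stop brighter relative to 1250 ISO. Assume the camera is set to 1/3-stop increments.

ISO: 1250 → 1600 → 2000 — 2/3 stop raised (brighter).

ISO 2000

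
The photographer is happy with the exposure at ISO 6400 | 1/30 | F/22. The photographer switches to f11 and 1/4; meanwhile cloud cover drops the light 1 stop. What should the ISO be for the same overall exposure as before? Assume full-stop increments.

Scene light: 1 stop darker.
Aperture: f/22 → f/16 → f/11 — 2 stops wider (brighter).
Shutter speed: 1/30 → 1/15 → 1/8 → 1/4 — 3 stops longer (brighter).
Net so far: 4 stops brighter. ISO: 6400 → 3200 → 1600 → 800 → 400.

ISO 400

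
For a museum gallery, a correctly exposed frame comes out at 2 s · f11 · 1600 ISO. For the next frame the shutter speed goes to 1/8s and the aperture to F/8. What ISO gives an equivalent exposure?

Shutter speed: 2 → 1 → 1/2 → 1/4 → 1/8 — 4 stops shorter (darker).
Aperture: f/11 → f/8 — 1 stop larger aperture (brighter).
Net change so far: 3 stops darker. Offset with the ISO: 1600 → 3200 → 6400 → 12800.

ISO 12800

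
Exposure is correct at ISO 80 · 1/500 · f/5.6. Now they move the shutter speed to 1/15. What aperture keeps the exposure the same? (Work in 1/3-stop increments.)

f/32

Shutter speed: 1/500 → 1/400 → 1/320 → 1/250 → 1/200 → 1/160 → 1/125 → 1/100 → 1/80 → 1/60 → 1/50 → 1/40 → 1/30 → 1/25 → 1/20 → 1/15 — 5 stops slower (brighter).
Need 5 stops darker from the aperture: f/5.6 → f/6.3 → f/7.1 → f/8 → f/9 → f/10 → f/11 → f/13 → f/14 → f/16 → f/18 → f/20 → f/22 → f/25 → f/29 → f/32.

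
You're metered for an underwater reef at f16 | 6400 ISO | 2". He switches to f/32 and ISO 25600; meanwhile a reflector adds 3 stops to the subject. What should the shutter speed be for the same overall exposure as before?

Scene light: 3 stops brighter.
Aperture: f/16 → f/22 → f/32 — 2 stops narrower (darker).
ISO: 6400 → 12800 → 25600 — 2 stops raised (brighter).
Net so far: 3 stops brighter. Shutter speed: 2 → 1 → 1/2 → 1/4.

1/4s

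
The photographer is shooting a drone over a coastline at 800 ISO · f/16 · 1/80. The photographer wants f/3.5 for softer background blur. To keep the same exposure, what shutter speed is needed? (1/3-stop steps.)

1/1600s

Aperture: f/16 → f/14 → f/13 → f/11 → f/10 → f/9 → f/8 → f/7.1 → f/6.3 → f/5.6 → f/5 → f/4.5 → f/4 → f/3.5 — 4 1/3 stops wider (brighter).
Need 4 1/3 stops darker from the shutter speed: 1/80 → 1/100 → 1/125 → 1/160 → 1/200 → 1/250 → 1/320 → 1/400 → 1/500 → 1/640 → 1/800 → 1/1000 → 1/1250 → 1/1600.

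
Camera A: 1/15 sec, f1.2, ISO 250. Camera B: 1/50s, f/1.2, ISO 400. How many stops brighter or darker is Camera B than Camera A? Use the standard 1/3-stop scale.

1 stop darker

Aperture: unchanged.
Shutter speed: 1/15 → 1/20 → 1/25 → 1/30 → 1/40 → 1/50 — 1 2/3 stops shorter (darker).
ISO: 250 → 320 → 400 — 2/3 stop higher (brighter).
Net: −1 2/3 +2/3 = −1 stop.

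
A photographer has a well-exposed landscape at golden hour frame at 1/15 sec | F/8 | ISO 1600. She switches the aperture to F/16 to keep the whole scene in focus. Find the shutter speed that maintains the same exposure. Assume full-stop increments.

1/4s

Aperture: f/8 → f/11 → f/16 — 2 stops stopped down (darker).
Need 2 stops brighter from the shutter speed: 1/15 → 1/8 → 1/4.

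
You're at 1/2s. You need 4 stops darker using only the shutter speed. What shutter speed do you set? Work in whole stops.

1/30s

Shutter speed: 1/2 → 1/4 → 1/8 → 1/15 → 1/30 — 4 stops faster (darker).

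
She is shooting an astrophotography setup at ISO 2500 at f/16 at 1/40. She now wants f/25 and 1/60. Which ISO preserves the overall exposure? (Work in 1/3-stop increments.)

ISO 10000

Aperture: f/16 → f/18 → f/20 → f/22 → f/25 — 1 1/3 stops stopped down (darker).
Shutter speed: 1/40 → 1/50 → 1/60 — 2/3 stop faster (darker).
Net change so far: 2 stops darker. Offset with the ISO: 2500 → 3200 → 4000 → 5000 → 6400 → 8000 → 10000.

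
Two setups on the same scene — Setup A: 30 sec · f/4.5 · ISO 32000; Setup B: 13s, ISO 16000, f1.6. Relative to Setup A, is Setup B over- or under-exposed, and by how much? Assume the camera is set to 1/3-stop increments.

Aperture: f/4.5 → f/4 → f/3.5 → f/3.2 → f/2.8 → f/2.5 → f/2.2 → f/2 → f/1.8 → f/1.6 — 3 stops wider (brighter).
Shutter speed: 30 → 25 → 20 → 15 → 13 — 1 1/3 stops faster (darker).
ISO: 32000 → 25600 → 20000 → 16000 — 1 stop dropped (darker).
Net: +3 −1 1/3 −1 = +2/3 stops.

2/3 stop brighter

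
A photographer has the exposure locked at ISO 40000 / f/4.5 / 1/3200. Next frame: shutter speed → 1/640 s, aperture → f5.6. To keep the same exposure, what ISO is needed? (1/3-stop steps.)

ISO 12800

Shutter speed: 1/3200 → 1/2500 → 1/2000 → 1/1600 → 1/1250 → 1/1000 → 1/800 → 1/640 — 2 1/3 stops slower (brighter).
Aperture: f/4.5 → f/5 → f/5.6 — 2/3 stop narrower (darker).
Net change so far: 1 2/3 stops brighter. Offset with the ISO: 40000 → 32000 → 25600 → 20000 → 16000 → 12800.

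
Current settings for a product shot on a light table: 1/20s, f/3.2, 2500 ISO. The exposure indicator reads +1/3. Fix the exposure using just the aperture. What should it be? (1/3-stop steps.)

Overexposed by 1/3 stop → need 1/3 stop darker.
Aperture: f/3.2 → f/3.5.

f/3.5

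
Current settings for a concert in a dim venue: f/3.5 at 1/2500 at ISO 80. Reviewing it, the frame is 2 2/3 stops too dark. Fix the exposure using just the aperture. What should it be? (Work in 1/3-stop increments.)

f/1.4

Underexposed by 2 2/3 stops → need 2 2/3 stops brighter.
Aperture: f/3.5 → f/3.2 → f/2.8 → f/2.5 → f/2.2 → f/2 → f/1.8 → f/1.6 → f/1.4.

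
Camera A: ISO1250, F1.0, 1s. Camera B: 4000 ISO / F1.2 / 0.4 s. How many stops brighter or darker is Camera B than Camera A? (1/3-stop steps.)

1/3 stop darker

Aperture: f/1.0 → f/1.1 → f/1.2 — 2/3 stop stopped down (darker).
Shutter speed: 1 → 0.8 → 0.6 → 0.5 → 0.4 — 1 1/3 stops shorter (darker).
ISO: 1250 → 1600 → 2000 → 2500 → 3200 → 4000 — 1 2/3 stops raised (brighter).
Net: −2/3 −1 1/3 +1 2/3 = −1/3 stops.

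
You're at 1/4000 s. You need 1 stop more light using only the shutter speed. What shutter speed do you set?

1/2000s

Shutter speed: 1/4000 → 1/2000 — 1 stop longer (brighter).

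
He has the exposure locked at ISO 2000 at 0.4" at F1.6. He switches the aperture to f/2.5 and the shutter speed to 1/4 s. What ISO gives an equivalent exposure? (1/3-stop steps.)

Aperture: f/1.6 → f/1.8 → f/2 → f/2.2 → f/2.5 — 1 1/3 stops stopped down (darker).
Shutter speed: 0.4 → 0.3 → 1/4 — 2/3 stop faster (darker).
Net change so far: 2 stops darker. Offset with the ISO: 2000 → 2500 → 3200 → 4000 → 5000 → 6400 → 8000.

ISO 8000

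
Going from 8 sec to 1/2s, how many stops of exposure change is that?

4 stops

8 → 4 → 2 → 1 → 1/2 — count the steps: 4 stops.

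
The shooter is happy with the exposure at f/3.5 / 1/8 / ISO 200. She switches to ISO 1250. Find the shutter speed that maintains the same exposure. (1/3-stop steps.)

ISO: 200 → 250 → 320 → 400 → 500 → 640 → 800 → 1000 → 1250 — 2 2/3 stops higher (brighter).
Need 2 2/3 stops darker from the shutter speed: 1/8 → 1/10 → 1/13 → 1/15 → 1/20 → 1/25 → 1/30 → 1/40 → 1/50.

1/50s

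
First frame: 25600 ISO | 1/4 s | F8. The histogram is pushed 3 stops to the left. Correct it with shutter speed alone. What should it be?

Underexposed by 3 stops → need 3 stops brighter.
Shutter speed: 1/4 → 1/2 → 1 → 2.

2 s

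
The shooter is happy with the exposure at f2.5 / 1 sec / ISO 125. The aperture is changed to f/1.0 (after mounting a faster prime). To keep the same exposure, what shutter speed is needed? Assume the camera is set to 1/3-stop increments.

1/6s

Aperture: f/2.5 → f/2.2 → f/2 → f/1.8 → f/1.6 → f/1.4 → f/1.2 → f/1.1 → f/1.0 — 2 2/3 stops opened up (brighter).
Need 2 2/3 stops darker from the shutter speed: 1 → 0.8 → 0.6 → 0.5 → 0.4 → 0.3 → 1/4 → 1/5 → 1/6.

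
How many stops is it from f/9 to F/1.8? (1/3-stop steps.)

4 2/3 stops

f/9 → f/8 → f/7.1 → f/6.3 → f/5.6 → f/5 → f/4.5 → f/4 → f/3.5 → f/3.2 → f/2.8 → f/2.5 → f/2.2 → f/2 → f/1.8 — count the steps: 14 third-stops = 4 2/3 stops.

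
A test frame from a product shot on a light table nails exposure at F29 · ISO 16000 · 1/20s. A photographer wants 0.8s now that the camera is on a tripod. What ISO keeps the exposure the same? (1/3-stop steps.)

Shutter speed: 1/20 → 1/15 → 1/13 → 1/10 → 1/8 → 1/6 → 1/5 → 1/4 → 0.3 → 0.4 → 0.5 → 0.6 → 0.8 — 4 stops slower (brighter).
Need 4 stops darker from the ISO: 16000 → 12800 → 10000 → 8000 → 6400 → 5000 → 4000 → 3200 → 2500 → 2000 → 1600 → 1250 → 1000.

ISO 1000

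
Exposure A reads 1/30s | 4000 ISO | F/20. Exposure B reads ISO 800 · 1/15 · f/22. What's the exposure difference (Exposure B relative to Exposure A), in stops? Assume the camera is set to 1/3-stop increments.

Aperture: f/20 → f/22 — 1/3 stop smaller aperture (darker).
Shutter speed: 1/30 → 1/25 → 1/20 → 1/15 — 1 stop longer (brighter).
ISO: 4000 → 3200 → 2500 → 2000 → 1600 → 1250 → 1000 → 800 — 2 1/3 stops dropped (darker).
Net: −1/3 +1 −2 1/3 = −1 2/3 stops.

1 2/3 stops darker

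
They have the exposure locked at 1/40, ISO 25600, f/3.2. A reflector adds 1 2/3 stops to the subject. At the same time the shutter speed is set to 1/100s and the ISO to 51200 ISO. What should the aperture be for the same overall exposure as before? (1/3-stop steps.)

Scene light: 1 2/3 stops brighter.
Shutter speed: 1/40 → 1/50 → 1/60 → 1/80 → 1/100 — 1 1/3 stops shorter (darker).
ISO: 25600 → 32000 → 40000 → 51200 — 1 stop raised (brighter).
Net so far: 1 1/3 stops brighter. Aperture: f/3.2 → f/3.5 → f/4 → f/4.5 → f/5.

f/5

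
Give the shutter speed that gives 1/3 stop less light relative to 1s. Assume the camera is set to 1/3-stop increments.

0.8 s

Shutter speed: 1 → 0.8 — 1/3 stop shorter (darker).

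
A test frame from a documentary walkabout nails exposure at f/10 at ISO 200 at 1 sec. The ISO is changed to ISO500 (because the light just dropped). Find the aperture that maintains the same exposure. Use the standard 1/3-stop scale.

ISO: 200 → 250 → 320 → 400 → 500 — 1 1/3 stops higher (brighter).
Need 1 1/3 stops darker from the aperture: f/10 → f/11 → f/13 → f/14 → f/16.

f/16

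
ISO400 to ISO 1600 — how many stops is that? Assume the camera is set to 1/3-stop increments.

400 → 500 → 640 → 800 → 1000 → 1250 → 1600 — count the steps: 6 third-stops = 2 stops.

2 stops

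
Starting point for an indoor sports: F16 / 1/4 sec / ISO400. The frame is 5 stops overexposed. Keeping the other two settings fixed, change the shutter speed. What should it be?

1/125s

Overexposed by 5 stops → need 5 stops darker.
Shutter speed: 1/4 → 1/8 → 1/15 → 1/30 → 1/60 → 1/125.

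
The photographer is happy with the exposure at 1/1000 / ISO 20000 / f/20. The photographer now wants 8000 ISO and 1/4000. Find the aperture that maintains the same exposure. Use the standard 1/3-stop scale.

ISO: 20000 → 16000 → 12800 → 10000 → 8000 — 1 1/3 stops lower (darker).
Shutter speed: 1/1000 → 1/1250 → 1/1600 → 1/2000 → 1/2500 → 1/3200 → 1/4000 — 2 stops faster (darker).
Net change so far: 3 1/3 stops darker. Offset with the aperture: f/20 → f/18 → f/16 → f/14 → f/13 → f/11 → f/10 → f/9 → f/8 → f/7.1 → f/6.3.

f/6.3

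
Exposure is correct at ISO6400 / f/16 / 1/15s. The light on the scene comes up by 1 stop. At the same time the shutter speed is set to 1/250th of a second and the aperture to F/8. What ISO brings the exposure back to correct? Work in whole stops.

Scene light: 1 stop brighter.
Shutter speed: 1/15 → 1/30 → 1/60 → 1/125 → 1/250 — 4 stops shorter (darker).
Aperture: f/16 → f/11 → f/8 — 2 stops wider (brighter).
Net so far: 1 stop darker. ISO: 6400 → 12800.

ISO 12800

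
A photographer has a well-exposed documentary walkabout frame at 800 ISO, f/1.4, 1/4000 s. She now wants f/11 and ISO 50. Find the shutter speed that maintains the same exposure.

1/4s

Aperture: f/1.4 → f/2 → f/2.8 → f/4 → f/5.6 → f/8 → f/11 — 6 stops smaller aperture (darker).
ISO: 800 → 400 → 200 → 100 → 50 — 4 stops lower (darker).
Net change so far: 10 stops darker. Offset with the shutter speed: 1/4000 → 1/2000 → 1/1000 → 1/500 → 1/250 → 1/125 → 1/60 → 1/30 → 1/15 → 1/8 → 1/4.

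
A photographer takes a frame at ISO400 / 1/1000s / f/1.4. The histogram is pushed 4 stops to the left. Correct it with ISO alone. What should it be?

ISO 6400

Underexposed by 4 stops → need 4 stops brighter.
ISO: 400 → 800 → 1600 → 3200 → 6400.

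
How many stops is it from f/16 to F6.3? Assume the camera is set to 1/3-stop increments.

2 2/3 stops

f/16 → f/14 → f/13 → f/11 → f/10 → f/9 → f/8 → f/7.1 → f/6.3 — count the steps: 8 third-stops = 2 2/3 stops.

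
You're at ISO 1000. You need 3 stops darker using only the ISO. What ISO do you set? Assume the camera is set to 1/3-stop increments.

ISO 125

ISO: 1000 → 800 → 640 → 500 → 400 → 320 → 250 → 200 → 160 → 125 — 3 stops lower (darker).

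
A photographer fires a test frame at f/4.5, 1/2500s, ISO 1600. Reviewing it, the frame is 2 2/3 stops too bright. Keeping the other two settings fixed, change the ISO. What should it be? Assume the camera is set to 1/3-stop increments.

ISO 250

Overexposed by 2 2/3 stops → need 2 2/3 stops darker.
ISO: 1600 → 1250 → 1000 → 800 → 640 → 500 → 400 → 320 → 250.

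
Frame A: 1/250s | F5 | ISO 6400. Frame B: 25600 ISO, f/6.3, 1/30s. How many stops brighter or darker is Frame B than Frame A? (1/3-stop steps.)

Aperture: f/5 → f/5.6 → f/6.3 — 2/3 stop stopped down (darker).
Shutter speed: 1/250 → 1/200 → 1/160 → 1/125 → 1/100 → 1/80 → 1/60 → 1/50 → 1/40 → 1/30 — 3 stops slower (brighter).
ISO: 6400 → 8000 → 10000 → 12800 → 16000 → 20000 → 25600 — 2 stops higher (brighter).
Net: −2/3 +3 +2 = +4 1/3 stops.

4 1/3 stops brighter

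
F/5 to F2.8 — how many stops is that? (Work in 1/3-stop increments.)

1 2/3 stops

f/5 → f/4.5 → f/4 → f/3.5 → f/3.2 → f/2.8 — count the steps: 5 third-stops = 1 2/3 stops.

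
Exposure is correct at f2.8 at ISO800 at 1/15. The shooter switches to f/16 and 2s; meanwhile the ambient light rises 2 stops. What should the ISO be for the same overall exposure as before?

ISO 200

Scene light: 2 stops brighter.
Aperture: f/2.8 → f/4 → f/5.6 → f/8 → f/11 → f/16 — 5 stops narrower (darker).
Shutter speed: 1/15 → 1/8 → 1/4 → 1/2 → 1 → 2 — 5 stops slower (brighter).
Net so far: 2 stops brighter. ISO: 800 → 400 → 200.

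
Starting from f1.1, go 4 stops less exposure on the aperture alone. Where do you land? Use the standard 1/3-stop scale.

Aperture: f/1.1 → f/1.2 → f/1.4 → f/1.6 → f/1.8 → f/2 → f/2.2 → f/2.5 → f/2.8 → f/3.2 → f/3.5 → f/4 → f/4.5 — 4 stops smaller aperture (darker).

f/4.5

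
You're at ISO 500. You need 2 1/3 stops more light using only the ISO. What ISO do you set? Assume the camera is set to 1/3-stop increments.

ISO: 500 → 640 → 800 → 1000 → 1250 → 1600 → 2000 → 2500 — 2 1/3 stops higher (brighter).

ISO 2500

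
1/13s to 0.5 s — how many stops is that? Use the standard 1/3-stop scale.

1/13 → 1/10 → 1/8 → 1/6 → 1/5 → 1/4 → 0.3 → 0.4 → 0.5 — count the steps: 8 third-stops = 2 2/3 stops.

2 2/3 stops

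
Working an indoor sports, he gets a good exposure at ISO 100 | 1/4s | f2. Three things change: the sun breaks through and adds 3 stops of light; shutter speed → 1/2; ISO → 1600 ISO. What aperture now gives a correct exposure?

f/32

Scene light: 3 stops brighter.
Shutter speed: 1/4 → 1/2 — 1 stop slower (brighter).
ISO: 100 → 200 → 400 → 800 → 1600 — 4 stops raised (brighter).
Net so far: 8 stops brighter. Aperture: f/2 → f/2.8 → f/4 → f/5.6 → f/8 → f/11 → f/16 → f/22 → f/32.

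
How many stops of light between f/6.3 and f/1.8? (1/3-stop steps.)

f/6.3 → f/5.6 → f/5 → f/4.5 → f/4 → f/3.5 → f/3.2 → f/2.8 → f/2.5 → f/2.2 → f/2 → f/1.8 — count the steps: 11 third-stops = 3 2/3 stops.

3 2/3 stops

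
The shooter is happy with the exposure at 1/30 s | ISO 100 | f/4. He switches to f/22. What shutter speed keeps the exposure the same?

Aperture: f/4 → f/5.6 → f/8 → f/11 → f/16 → f/22 — 5 stops smaller aperture (darker).
Need 5 stops brighter from the shutter speed: 1/30 → 1/15 → 1/8 → 1/4 → 1/2 → 1.

1 s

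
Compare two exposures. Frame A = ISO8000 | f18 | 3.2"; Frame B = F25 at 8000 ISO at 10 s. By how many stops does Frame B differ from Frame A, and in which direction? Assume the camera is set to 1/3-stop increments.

Aperture: f/18 → f/20 → f/22 → f/25 — 1 stop smaller aperture (darker).
Shutter speed: 3.2 → 4 → 5 → 6 → 8 → 10 — 1 2/3 stops slower (brighter).
ISO: unchanged.
Net: −1 +1 2/3 = +2/3 stops.

2/3 stop brighter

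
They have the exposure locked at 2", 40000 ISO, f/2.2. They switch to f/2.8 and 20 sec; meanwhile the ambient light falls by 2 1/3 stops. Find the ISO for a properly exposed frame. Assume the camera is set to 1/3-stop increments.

Scene light: 2 1/3 stops darker.
Aperture: f/2.2 → f/2.5 → f/2.8 — 2/3 stop stopped down (darker).
Shutter speed: 2 → 2.5 → 3.2 → 4 → 5 → 6 → 8 → 10 → 13 → 15 → 20 — 3 1/3 stops longer (brighter).
Net so far: 1/3 stop brighter. ISO: 40000 → 32000.

ISO 32000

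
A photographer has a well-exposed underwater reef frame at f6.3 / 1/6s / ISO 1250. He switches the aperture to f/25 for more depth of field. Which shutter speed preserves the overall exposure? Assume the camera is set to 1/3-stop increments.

Aperture: f/6.3 → f/7.1 → f/8 → f/9 → f/10 → f/11 → f/13 → f/14 → f/16 → f/18 → f/20 → f/22 → f/25 — 4 stops smaller aperture (darker).
Need 4 stops brighter from the shutter speed: 1/6 → 1/5 → 1/4 → 0.3 → 0.4 → 0.5 → 0.6 → 0.8 → 1 → 1.3 → 1.6 → 2 → 2.5.

2.5 s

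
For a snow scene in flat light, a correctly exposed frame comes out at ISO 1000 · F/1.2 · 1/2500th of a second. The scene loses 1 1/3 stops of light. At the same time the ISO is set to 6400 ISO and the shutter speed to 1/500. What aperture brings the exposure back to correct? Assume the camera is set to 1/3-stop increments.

Scene light: 1 1/3 stops darker.
ISO: 1000 → 1250 → 1600 → 2000 → 2500 → 3200 → 4000 → 5000 → 6400 — 2 2/3 stops higher (brighter).
Shutter speed: 1/2500 → 1/2000 → 1/1600 → 1/1250 → 1/1000 → 1/800 → 1/640 → 1/500 — 2 1/3 stops longer (brighter).
Net so far: 3 2/3 stops brighter. Aperture: f/1.2 → f/1.4 → f/1.6 → f/1.8 → f/2 → f/2.2 → f/2.5 → f/2.8 → f/3.2 → f/3.5 → f/4 → f/4.5.

f/4.5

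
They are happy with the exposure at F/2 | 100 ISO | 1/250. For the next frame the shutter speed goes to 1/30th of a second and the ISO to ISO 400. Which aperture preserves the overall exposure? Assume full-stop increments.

f/11

Shutter speed: 1/250 → 1/125 → 1/60 → 1/30 — 3 stops longer (brighter).
ISO: 100 → 200 → 400 — 2 stops raised (brighter).
Net change so far: 5 stops brighter. Offset with the aperture: f/2 → f/2.8 → f/4 → f/5.6 → f/8 → f/11.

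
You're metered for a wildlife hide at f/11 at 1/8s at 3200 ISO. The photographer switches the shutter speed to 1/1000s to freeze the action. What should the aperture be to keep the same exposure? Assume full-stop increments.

Shutter speed: 1/8 → 1/15 → 1/30 → 1/60 → 1/125 → 1/250 → 1/500 → 1/1000 — 7 stops shorter (darker).
Need 7 stops brighter from the aperture: f/11 → f/8 → f/5.6 → f/4 → f/2.8 → f/2 → f/1.4 → f/1.0.

f/1.0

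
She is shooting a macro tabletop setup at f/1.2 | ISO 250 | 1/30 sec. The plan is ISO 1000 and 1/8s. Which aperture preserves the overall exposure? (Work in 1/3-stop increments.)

ISO: 250 → 320 → 400 → 500 → 640 → 800 → 1000 — 2 stops higher (brighter).
Shutter speed: 1/30 → 1/25 → 1/20 → 1/15 → 1/13 → 1/10 → 1/8 — 2 stops longer (brighter).
Net change so far: 4 stops brighter. Offset with the aperture: f/1.2 → f/1.4 → f/1.6 → f/1.8 → f/2 → f/2.2 → f/2.5 → f/2.8 → f/3.2 → f/3.5 → f/4 → f/4.5 → f/5.

f/5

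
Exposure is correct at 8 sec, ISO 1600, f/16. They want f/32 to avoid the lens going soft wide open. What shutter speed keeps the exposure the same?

30 s

Aperture: f/16 → f/22 → f/32 — 2 stops smaller aperture (darker).
Need 2 stops brighter from the shutter speed: 8 → 15 → 30.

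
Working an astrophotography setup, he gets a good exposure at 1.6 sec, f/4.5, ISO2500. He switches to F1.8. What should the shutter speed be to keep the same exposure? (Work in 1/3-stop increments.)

1/4s

Aperture: f/4.5 → f/4 → f/3.5 → f/3.2 → f/2.8 → f/2.5 → f/2.2 → f/2 → f/1.8 — 2 2/3 stops wider (brighter).
Need 2 2/3 stops darker from the shutter speed: 1.6 → 1.3 → 1 → 0.8 → 0.6 → 0.5 → 0.4 → 0.3 → 1/4.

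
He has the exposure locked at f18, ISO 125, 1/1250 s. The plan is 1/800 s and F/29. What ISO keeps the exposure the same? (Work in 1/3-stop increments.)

ISO 200

Shutter speed: 1/1250 → 1/1000 → 1/800 — 2/3 stop slower (brighter).
Aperture: f/18 → f/20 → f/22 → f/25 → f/29 — 1 1/3 stops smaller aperture (darker).
Net change so far: 2/3 stop darker. Offset with the ISO: 125 → 160 → 200.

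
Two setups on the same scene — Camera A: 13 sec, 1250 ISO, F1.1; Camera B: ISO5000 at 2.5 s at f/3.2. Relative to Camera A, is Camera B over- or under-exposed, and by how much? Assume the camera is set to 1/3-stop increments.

Aperture: f/1.1 → f/1.2 → f/1.4 → f/1.6 → f/1.8 → f/2 → f/2.2 → f/2.5 → f/2.8 → f/3.2 — 3 stops stopped down (darker).
Shutter speed: 13 → 10 → 8 → 6 → 5 → 4 → 3.2 → 2.5 — 2 1/3 stops shorter (darker).
ISO: 1250 → 1600 → 2000 → 2500 → 3200 → 4000 → 5000 — 2 stops raised (brighter).
Net: −3 −2 1/3 +2 = −3 1/3 stops.

3 1/3 stops darker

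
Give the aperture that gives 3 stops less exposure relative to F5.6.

Aperture: f/5.6 → f/8 → f/11 → f/16 — 3 stops narrower (darker).

f/16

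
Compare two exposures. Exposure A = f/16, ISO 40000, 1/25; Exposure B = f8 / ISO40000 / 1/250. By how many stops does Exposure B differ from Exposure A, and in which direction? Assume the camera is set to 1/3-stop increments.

1 1/3 stops darker

Aperture: f/16 → f/14 → f/13 → f/11 → f/10 → f/9 → f/8 — 2 stops wider (brighter).
Shutter speed: 1/25 → 1/30 → 1/40 → 1/50 → 1/60 → 1/80 → 1/100 → 1/125 → 1/160 → 1/200 → 1/250 — 3 1/3 stops faster (darker).
ISO: unchanged.
Net: +2 −3 1/3 = −1 1/3 stops.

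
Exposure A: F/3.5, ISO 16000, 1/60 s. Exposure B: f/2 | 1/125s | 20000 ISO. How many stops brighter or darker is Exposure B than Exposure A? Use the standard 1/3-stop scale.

Aperture: f/3.5 → f/3.2 → f/2.8 → f/2.5 → f/2.2 → f/2 — 1 2/3 stops larger aperture (brighter).
Shutter speed: 1/60 → 1/80 → 1/100 → 1/125 — 1 stop faster (darker).
ISO: 16000 → 20000 — 1/3 stop raised (brighter).
Net: +1 2/3 −1 +1/3 = +1 stop.

1 stop brighter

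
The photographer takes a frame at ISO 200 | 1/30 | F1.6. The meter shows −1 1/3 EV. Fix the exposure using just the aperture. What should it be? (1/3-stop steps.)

Underexposed by 1 1/3 stops → need 1 1/3 stops brighter.
Aperture: f/1.6 → f/1.4 → f/1.2 → f/1.1 → f/1.0.

f/1.0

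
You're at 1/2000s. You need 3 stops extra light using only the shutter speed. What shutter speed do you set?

1/250s

Shutter speed: 1/2000 → 1/1000 → 1/500 → 1/250 — 3 stops slower (brighter).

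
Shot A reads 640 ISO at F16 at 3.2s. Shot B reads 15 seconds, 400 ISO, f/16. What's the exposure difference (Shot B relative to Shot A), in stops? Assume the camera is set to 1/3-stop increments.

1 2/3 stops brighter

Aperture: unchanged.
Shutter speed: 3.2 → 4 → 5 → 6 → 8 → 10 → 13 → 15 — 2 1/3 stops slower (brighter).
ISO: 640 → 500 → 400 — 2/3 stop dropped (darker).
Net: +2 1/3 −2/3 = +1 2/3 stops.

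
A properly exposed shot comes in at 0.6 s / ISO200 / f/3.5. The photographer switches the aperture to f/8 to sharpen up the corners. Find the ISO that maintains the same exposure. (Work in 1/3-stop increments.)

ISO 1000

Aperture: f/3.5 → f/4 → f/4.5 → f/5 → f/5.6 → f/6.3 → f/7.1 → f/8 — 2 1/3 stops stopped down (darker).
Need 2 1/3 stops brighter from the ISO: 200 → 250 → 320 → 400 → 500 → 640 → 800 → 1000.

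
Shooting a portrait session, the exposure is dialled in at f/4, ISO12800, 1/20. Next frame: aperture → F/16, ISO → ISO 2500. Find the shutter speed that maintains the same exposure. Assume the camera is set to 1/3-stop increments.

4 s

Aperture: f/4 → f/4.5 → f/5 → f/5.6 → f/6.3 → f/7.1 → f/8 → f/9 → f/10 → f/11 → f/13 → f/14 → f/16 — 4 stops smaller aperture (darker).
ISO: 12800 → 10000 → 8000 → 6400 → 5000 → 4000 → 3200 → 2500 — 2 1/3 stops lower (darker).
Net change so far: 6 1/3 stops darker. Offset with the shutter speed: 1/20 → 1/15 → 1/13 → 1/10 → 1/8 → 1/6 → 1/5 → 1/4 → 0.3 → 0.4 → 0.5 → 0.6 → 0.8 → 1 → 1.3 → 1.6 → 2 → 2.5 → 3.2 → 4.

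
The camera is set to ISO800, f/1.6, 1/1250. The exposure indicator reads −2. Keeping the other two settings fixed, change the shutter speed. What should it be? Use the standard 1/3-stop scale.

1/320s

Underexposed by 2 stops → need 2 stops brighter.
Shutter speed: 1/1250 → 1/1000 → 1/800 → 1/640 → 1/500 → 1/400 → 1/320.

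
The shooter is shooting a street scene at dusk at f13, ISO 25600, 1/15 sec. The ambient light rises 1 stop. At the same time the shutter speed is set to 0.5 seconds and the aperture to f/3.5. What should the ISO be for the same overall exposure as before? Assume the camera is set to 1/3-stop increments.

Scene light: 1 stop brighter.
Shutter speed: 1/15 → 1/13 → 1/10 → 1/8 → 1/6 → 1/5 → 1/4 → 0.3 → 0.4 → 0.5 — 3 stops longer (brighter).
Aperture: f/13 → f/11 → f/10 → f/9 → f/8 → f/7.1 → f/6.3 → f/5.6 → f/5 → f/4.5 → f/4 → f/3.5 — 3 2/3 stops larger aperture (brighter).
Net so far: 7 2/3 stops brighter. ISO: 25600 → 20000 → 16000 → 12800 → 10000 → 8000 → 6400 → 5000 → 4000 → 3200 → 2500 → 2000 → 1600 → 1250 → 1000 → 800 → 640 → 500 → 400 → 320 → 250 → 200 → 160 → 125.

ISO 125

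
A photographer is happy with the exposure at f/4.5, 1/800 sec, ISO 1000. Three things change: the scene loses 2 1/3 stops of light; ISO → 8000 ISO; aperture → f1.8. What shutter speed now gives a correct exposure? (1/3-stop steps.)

1/8000s

Scene light: 2 1/3 stops darker.
ISO: 1000 → 1250 → 1600 → 2000 → 2500 → 3200 → 4000 → 5000 → 6400 → 8000 — 3 stops higher (brighter).
Aperture: f/4.5 → f/4 → f/3.5 → f/3.2 → f/2.8 → f/2.5 → f/2.2 → f/2 → f/1.8 — 2 2/3 stops larger aperture (brighter).
Net so far: 3 1/3 stops brighter. Shutter speed: 1/800 → 1/1000 → 1/1250 → 1/1600 → 1/2000 → 1/2500 → 1/3200 → 1/4000 → 1/5000 → 1/6400 → 1/8000.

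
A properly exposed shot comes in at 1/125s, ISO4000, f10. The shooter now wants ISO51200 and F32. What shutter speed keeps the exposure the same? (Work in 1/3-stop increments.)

ISO: 4000 → 5000 → 6400 → 8000 → 10000 → 12800 → 16000 → 20000 → 25600 → 32000 → 40000 → 51200 — 3 2/3 stops raised (brighter).
Aperture: f/10 → f/11 → f/13 → f/14 → f/16 → f/18 → f/20 → f/22 → f/25 → f/29 → f/32 — 3 1/3 stops stopped down (darker).
Net change so far: 1/3 stop brighter. Offset with the shutter speed: 1/125 → 1/160.

1/160s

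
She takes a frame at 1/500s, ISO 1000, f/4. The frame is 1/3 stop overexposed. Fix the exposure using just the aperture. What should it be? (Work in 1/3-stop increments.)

Overexposed by 1/3 stop → need 1/3 stop darker.
Aperture: f/4 → f/4.5.

f/4.5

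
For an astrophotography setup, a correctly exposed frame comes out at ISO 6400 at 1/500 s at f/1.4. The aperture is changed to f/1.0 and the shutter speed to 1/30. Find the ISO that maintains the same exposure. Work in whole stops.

ISO 200

Aperture: f/1.4 → f/1.0 — 1 stop larger aperture (brighter).
Shutter speed: 1/500 → 1/250 → 1/125 → 1/60 → 1/30 — 4 stops longer (brighter).
Net change so far: 5 stops brighter. Offset with the ISO: 6400 → 3200 → 1600 → 800 → 400 → 200.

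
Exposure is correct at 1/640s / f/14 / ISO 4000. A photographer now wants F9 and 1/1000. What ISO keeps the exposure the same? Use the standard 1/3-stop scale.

Aperture: f/14 → f/13 → f/11 → f/10 → f/9 — 1 1/3 stops opened up (brighter).
Shutter speed: 1/640 → 1/800 → 1/1000 — 2/3 stop shorter (darker).
Net change so far: 2/3 stop brighter. Offset with the ISO: 4000 → 3200 → 2500.

ISO 2500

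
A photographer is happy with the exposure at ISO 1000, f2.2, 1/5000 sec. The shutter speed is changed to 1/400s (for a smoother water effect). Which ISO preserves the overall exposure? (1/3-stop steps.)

ISO 80

Shutter speed: 1/5000 → 1/4000 → 1/3200 → 1/2500 → 1/2000 → 1/1600 → 1/1250 → 1/1000 → 1/800 → 1/640 → 1/500 → 1/400 — 3 2/3 stops longer (brighter).
Need 3 2/3 stops darker from the ISO: 1000 → 800 → 640 → 500 → 400 → 320 → 250 → 200 → 160 → 125 → 100 → 80.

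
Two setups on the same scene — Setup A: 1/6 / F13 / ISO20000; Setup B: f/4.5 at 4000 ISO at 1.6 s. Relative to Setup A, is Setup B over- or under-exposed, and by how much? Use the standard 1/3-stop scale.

4 stops brighter

Aperture: f/13 → f/11 → f/10 → f/9 → f/8 → f/7.1 → f/6.3 → f/5.6 → f/5 → f/4.5 — 3 stops wider (brighter).
Shutter speed: 1/6 → 1/5 → 1/4 → 0.3 → 0.4 → 0.5 → 0.6 → 0.8 → 1 → 1.3 → 1.6 — 3 1/3 stops slower (brighter).
ISO: 20000 → 16000 → 12800 → 10000 → 8000 → 6400 → 5000 → 4000 — 2 1/3 stops lower (darker).
Net: +3 +3 1/3 −2 1/3 = +4 stops.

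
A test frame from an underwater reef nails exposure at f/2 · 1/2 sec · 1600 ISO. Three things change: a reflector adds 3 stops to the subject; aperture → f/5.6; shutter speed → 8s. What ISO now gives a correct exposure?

Scene light: 3 stops brighter.
Aperture: f/2 → f/2.8 → f/4 → f/5.6 — 3 stops smaller aperture (darker).
Shutter speed: 1/2 → 1 → 2 → 4 → 8 — 4 stops longer (brighter).
Net so far: 4 stops brighter. ISO: 1600 → 800 → 400 → 200 → 100.

ISO 100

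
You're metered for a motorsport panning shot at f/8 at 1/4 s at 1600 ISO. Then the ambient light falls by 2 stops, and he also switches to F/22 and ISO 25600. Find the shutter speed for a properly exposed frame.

Scene light: 2 stops darker.
Aperture: f/8 → f/11 → f/16 → f/22 — 3 stops stopped down (darker).
ISO: 1600 → 3200 → 6400 → 12800 → 25600 — 4 stops higher (brighter).
Net so far: 1 stop darker. Shutter speed: 1/4 → 1/2.

1/2s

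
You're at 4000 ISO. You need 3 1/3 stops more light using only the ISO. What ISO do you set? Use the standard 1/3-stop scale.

ISO: 4000 → 5000 → 6400 → 8000 → 10000 → 12800 → 16000 → 20000 → 25600 → 32000 → 40000 — 3 1/3 stops higher (brighter).

ISO 40000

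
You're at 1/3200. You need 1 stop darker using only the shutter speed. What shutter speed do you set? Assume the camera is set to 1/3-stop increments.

Shutter speed: 1/3200 → 1/4000 → 1/5000 → 1/6400 — 1 stop shorter (darker).

1/6400s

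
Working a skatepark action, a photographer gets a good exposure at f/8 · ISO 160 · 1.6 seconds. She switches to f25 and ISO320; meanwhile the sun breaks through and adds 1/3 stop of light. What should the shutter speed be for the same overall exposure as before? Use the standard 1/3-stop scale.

6 s

Scene light: 1/3 stop brighter.
Aperture: f/8 → f/9 → f/10 → f/11 → f/13 → f/14 → f/16 → f/18 → f/20 → f/22 → f/25 — 3 1/3 stops smaller aperture (darker).
ISO: 160 → 200 → 250 → 320 — 1 stop raised (brighter).
Net so far: 2 stops darker. Shutter speed: 1.6 → 2 → 2.5 → 3.2 → 4 → 5 → 6.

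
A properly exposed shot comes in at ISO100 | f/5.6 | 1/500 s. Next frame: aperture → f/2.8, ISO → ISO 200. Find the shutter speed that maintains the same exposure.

1/4000s

Aperture: f/5.6 → f/4 → f/2.8 — 2 stops larger aperture (brighter).
ISO: 100 → 200 — 1 stop raised (brighter).
Net change so far: 3 stops brighter. Offset with the shutter speed: 1/500 → 1/1000 → 1/2000 → 1/4000.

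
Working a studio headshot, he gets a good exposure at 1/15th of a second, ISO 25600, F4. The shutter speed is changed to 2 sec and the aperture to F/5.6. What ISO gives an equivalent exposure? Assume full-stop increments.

ISO 1600

Shutter speed: 1/15 → 1/8 → 1/4 → 1/2 → 1 → 2 — 5 stops longer (brighter).
Aperture: f/4 → f/5.6 — 1 stop smaller aperture (darker).
Net change so far: 4 stops brighter. Offset with the ISO: 25600 → 12800 → 6400 → 3200 → 1600.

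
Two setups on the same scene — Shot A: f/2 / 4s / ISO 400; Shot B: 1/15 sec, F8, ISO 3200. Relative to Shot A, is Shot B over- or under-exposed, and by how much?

7 stops darker

Aperture: f/2 → f/2.8 → f/4 → f/5.6 → f/8 — 4 stops smaller aperture (darker).
Shutter speed: 4 → 2 → 1 → 1/2 → 1/4 → 1/8 → 1/15 — 6 stops faster (darker).
ISO: 400 → 800 → 1600 → 3200 — 3 stops raised (brighter).
Net: −4 −6 +3 = −7 stops.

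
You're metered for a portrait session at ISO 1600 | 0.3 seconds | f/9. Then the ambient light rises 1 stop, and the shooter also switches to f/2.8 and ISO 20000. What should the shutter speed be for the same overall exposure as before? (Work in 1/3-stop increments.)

Scene light: 1 stop brighter.
Aperture: f/9 → f/8 → f/7.1 → f/6.3 → f/5.6 → f/5 → f/4.5 → f/4 → f/3.5 → f/3.2 → f/2.8 — 3 1/3 stops larger aperture (brighter).
ISO: 1600 → 2000 → 2500 → 3200 → 4000 → 5000 → 6400 → 8000 → 10000 → 12800 → 16000 → 20000 — 3 2/3 stops higher (brighter).
Net so far: 8 stops brighter. Shutter speed: 0.3 → 1/4 → 1/5 → 1/6 → 1/8 → 1/10 → 1/13 → 1/15 → 1/20 → 1/25 → 1/30 → 1/40 → 1/50 → 1/60 → 1/80 → 1/100 → 1/125 → 1/160 → 1/200 → 1/250 → 1/320 → 1/400 → 1/500 → 1/640 → 1/800.

1/800s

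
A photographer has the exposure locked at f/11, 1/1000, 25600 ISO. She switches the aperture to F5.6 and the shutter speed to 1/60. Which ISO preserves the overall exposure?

Aperture: f/11 → f/8 → f/5.6 — 2 stops larger aperture (brighter).
Shutter speed: 1/1000 → 1/500 → 1/250 → 1/125 → 1/60 — 4 stops slower (brighter).
Net change so far: 6 stops brighter. Offset with the ISO: 25600 → 12800 → 6400 → 3200 → 1600 → 800 → 400.

ISO 400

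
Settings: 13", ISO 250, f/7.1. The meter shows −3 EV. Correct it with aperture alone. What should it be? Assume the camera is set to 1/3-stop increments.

f/2.5

Underexposed by 3 stops → need 3 stops brighter.
Aperture: f/7.1 → f/6.3 → f/5.6 → f/5 → f/4.5 → f/4 → f/3.5 → f/3.2 → f/2.8 → f/2.5.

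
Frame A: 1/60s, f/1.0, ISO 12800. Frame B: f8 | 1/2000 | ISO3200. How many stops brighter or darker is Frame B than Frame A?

13 stops darker

Aperture: f/1.0 → f/1.4 → f/2 → f/2.8 → f/4 → f/5.6 → f/8 — 6 stops stopped down (darker).
Shutter speed: 1/60 → 1/125 → 1/250 → 1/500 → 1/1000 → 1/2000 — 5 stops shorter (darker).
ISO: 12800 → 6400 → 3200 — 2 stops dropped (darker).
Net: −6 −5 −2 = −13 stops.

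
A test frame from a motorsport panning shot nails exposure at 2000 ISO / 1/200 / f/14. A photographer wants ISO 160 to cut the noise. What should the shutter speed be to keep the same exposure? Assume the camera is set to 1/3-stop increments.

1/15s

ISO: 2000 → 1600 → 1250 → 1000 → 800 → 640 → 500 → 400 → 320 → 250 → 200 → 160 — 3 2/3 stops dropped (darker).
Need 3 2/3 stops brighter from the shutter speed: 1/200 → 1/160 → 1/125 → 1/100 → 1/80 → 1/60 → 1/50 → 1/40 → 1/30 → 1/25 → 1/20 → 1/15.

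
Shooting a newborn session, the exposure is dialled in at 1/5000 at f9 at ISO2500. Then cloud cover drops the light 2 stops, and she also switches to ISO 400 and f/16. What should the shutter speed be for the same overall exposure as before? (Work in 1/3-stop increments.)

1/60s

Scene light: 2 stops darker.
ISO: 2500 → 2000 → 1600 → 1250 → 1000 → 800 → 640 → 500 → 400 — 2 2/3 stops dropped (darker).
Aperture: f/9 → f/10 → f/11 → f/13 → f/14 → f/16 — 1 2/3 stops smaller aperture (darker).
Net so far: 6 1/3 stops darker. Shutter speed: 1/5000 → 1/4000 → 1/3200 → 1/2500 → 1/2000 → 1/1600 → 1/1250 → 1/1000 → 1/800 → 1/640 → 1/500 → 1/400 → 1/320 → 1/250 → 1/200 → 1/160 → 1/125 → 1/100 → 1/80 → 1/60.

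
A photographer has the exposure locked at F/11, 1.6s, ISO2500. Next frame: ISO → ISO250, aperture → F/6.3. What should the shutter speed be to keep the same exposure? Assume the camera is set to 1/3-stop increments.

5 s

ISO: 2500 → 2000 → 1600 → 1250 → 1000 → 800 → 640 → 500 → 400 → 320 → 250 — 3 1/3 stops dropped (darker).
Aperture: f/11 → f/10 → f/9 → f/8 → f/7.1 → f/6.3 — 1 2/3 stops opened up (brighter).
Net change so far: 1 2/3 stops darker. Offset with the shutter speed: 1.6 → 2 → 2.5 → 3.2 → 4 → 5.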